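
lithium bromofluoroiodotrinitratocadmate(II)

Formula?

Ligands: 3 nitrato (NO3, -1), 1 iodo (I, -1), 1 fluoro (F, -1), 1 bromo (Br, -1). Ligand charge sum = -6.
With Cd in oxidation state +2, the complex ion is [Cd...]^4−.
Charge balance with lithium (+1) requires 1 complex ion per 4 lithium.

Li4[CdBrFI(NO3)3]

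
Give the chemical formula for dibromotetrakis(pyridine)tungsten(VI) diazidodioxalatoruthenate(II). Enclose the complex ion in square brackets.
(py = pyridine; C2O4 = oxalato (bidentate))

Cation [W…]: ligand charges -2, W(VI) ⇒ ion charge 4+.
Anion [Ru…]: ligand charges -6, Ru(II) ⇒ ion charge 4−.

[WBr2(py)4][Ru(C2O4)2(N3)2]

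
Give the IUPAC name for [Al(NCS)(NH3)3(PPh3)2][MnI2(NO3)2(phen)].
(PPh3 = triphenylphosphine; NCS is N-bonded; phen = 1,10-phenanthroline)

triammineisothiocyanatobis(triphenylphosphine)aluminium(III) diiododinitrato(1,10-phenanthroline)manganate(II)

Aluminium is always +3 in its complexes; the cation's ligand charges sum to -1, so the complex cation is 2+.
A 1:1 salt means the anion carries the equal and opposite charge, 2−.
Anion: ligand charges sum to -4; for the ion to be 2−, Mn = +2.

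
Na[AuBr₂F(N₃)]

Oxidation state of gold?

+3

1 sodium outside the brackets (+1 each) → the complex ion is 1−.
Ligand charges: 2×Br = -2; 1×N3 = -1; 1×F = -1; sum -4.
Au + (-4) = 1− ⇒ Au is +3.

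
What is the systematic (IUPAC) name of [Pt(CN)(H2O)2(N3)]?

diaquaazidocyanoplatinum(II)

There is no counter-ion, so the complex is neutral overall.
Ligand charges: 1×azido (-1 each), 1×cyano (-1 each), 2×aqua (neutral); total -2. So Pt + (-2) = 0, giving Pt = +2.
Ligands are named alphabetically: aqua before azido before cyano.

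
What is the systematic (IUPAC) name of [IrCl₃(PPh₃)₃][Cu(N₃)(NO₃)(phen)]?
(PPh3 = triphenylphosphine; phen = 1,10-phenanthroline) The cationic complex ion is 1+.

trichlorotris(triphenylphosphine)iridium(IV) azidonitrato(1,10-phenanthroline)cuprate(I)

Both ions are complex: the cation is named first with the plain metal name, the anion second with the -ate form; each ion's ligands are alphabetised independently.
The complex cation is given as 1+; its ligand charges sum to -3, so Ir = +4.
A 1:1 salt means the anion carries the equal and opposite charge, 1−.
Anion: ligand charges sum to -2; for the ion to be 1−, Cu = +1.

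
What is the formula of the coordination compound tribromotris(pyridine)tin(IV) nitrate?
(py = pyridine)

Ligands: 3 bromo (Br, -1), 3 pyridine (py, neutral). Ligand charge sum = -3.
Charge balance with nitrate (-1) requires 1 complex ion per 1 nitrate.

[SnBr3(py)3]NO3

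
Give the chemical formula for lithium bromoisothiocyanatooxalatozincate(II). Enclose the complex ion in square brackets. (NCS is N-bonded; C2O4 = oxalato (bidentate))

Li2[ZnBr(C2O4)(NCS)]

Ligands: 1 isothiocyanato (NCS, -1), 1 bromo (Br, -1), 1 oxalato (C2O4, -2). Ligand charge sum = -4.
With Zn in oxidation state +2, the complex ion is [Zn...]^2−.
Charge balance with lithium (+1) requires 1 complex ion per 2 lithium.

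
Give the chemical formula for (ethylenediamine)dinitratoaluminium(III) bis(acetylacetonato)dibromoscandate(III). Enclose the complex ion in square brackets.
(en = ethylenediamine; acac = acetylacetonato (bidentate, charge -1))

Cation [Al…]: ligand charges -2, Al(III) ⇒ ion charge 1+.
Anion [Sc…]: ligand charges -4, Sc(III) ⇒ ion charge 1−.
One 1+ cation balances one 1− anion.

[Al(en)(NO3)2][Sc(acac)2Br2]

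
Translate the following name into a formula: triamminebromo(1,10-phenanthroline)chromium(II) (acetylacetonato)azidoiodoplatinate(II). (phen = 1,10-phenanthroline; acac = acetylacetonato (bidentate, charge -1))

[CrBr(NH3)3(phen)][Pt(acac)I(N3)]

Cation [Cr…]: ligand charges -1, Cr(II) ⇒ ion charge 1+.
Anion [Pt…]: ligand charges -3, Pt(II) ⇒ ion charge 1−.
One 1+ cation balances one 1− anion.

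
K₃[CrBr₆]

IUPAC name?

The 3 potassium counter-ions carry a total charge of +3, so each complex ion is 3−.
Ligand charges: 6×bromo (-1 each); total -6. So Cr + (-6) = 3−, giving Cr = +3.
The complex ion is anionic, so chromium takes the -ate form chromate(III).

potassium hexabromochromate(III)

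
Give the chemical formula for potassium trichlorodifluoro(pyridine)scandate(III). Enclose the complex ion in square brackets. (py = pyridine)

Ligands: 1 pyridine (py, neutral), 2 fluoro (F, -1), 3 chloro (Cl, -1). Ligand charge sum = -5.
With Sc in oxidation state +3, the complex ion is [Sc...]^2−.
Charge balance with potassium (+1) requires 1 complex ion per 2 potassium.

K2[ScCl3F2(py)]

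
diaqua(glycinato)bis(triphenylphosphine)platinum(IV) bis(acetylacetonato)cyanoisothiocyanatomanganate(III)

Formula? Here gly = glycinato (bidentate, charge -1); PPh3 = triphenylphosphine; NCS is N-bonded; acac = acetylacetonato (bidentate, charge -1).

Cation [Pt…]: ligand charges -1, Pt(IV) ⇒ ion charge 3+.
Anion [Mn…]: ligand charges -4, Mn(III) ⇒ ion charge 1−.
One 3+ cation requires 3 of the 1− anion.

[Pt(gly)(H2O)2(PPh3)2][Mn(acac)2(CN)(NCS)]3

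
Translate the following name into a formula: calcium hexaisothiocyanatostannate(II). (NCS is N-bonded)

Ligands: 6 isothiocyanato (NCS, -1). Ligand charge sum = -6.
Charge balance with calcium (+2) requires 1 complex ion per 2 calcium.

Ca2[Sn(NCS)6]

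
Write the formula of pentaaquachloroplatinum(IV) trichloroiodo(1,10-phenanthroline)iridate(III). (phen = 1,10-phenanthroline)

[PtCl(H2O)5][IrCl3I(phen)]3

Cation [Pt…]: ligand charges -1, Pt(IV) ⇒ ion charge 3+.
Anion [Ir…]: ligand charges -4, Ir(III) ⇒ ion charge 1−.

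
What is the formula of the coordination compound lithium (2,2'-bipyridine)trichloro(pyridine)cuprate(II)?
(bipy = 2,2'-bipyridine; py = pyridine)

Li[Cu(bipy)Cl3(py)]

Ligands: 1 2,2'-bipyridine (bipy, neutral), 3 chloro (Cl, -1), 1 pyridine (py, neutral). Ligand charge sum = -3.
With Cu in oxidation state +2, the complex ion is [Cu...]^1−.
Charge balance with lithium (+1) requires 1 complex ion per 1 lithium.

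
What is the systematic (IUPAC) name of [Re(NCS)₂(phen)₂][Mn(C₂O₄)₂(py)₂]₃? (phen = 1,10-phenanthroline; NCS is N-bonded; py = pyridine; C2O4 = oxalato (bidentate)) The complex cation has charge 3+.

Both ions are complex: the cation is named first with the plain metal name, the anion second with the -ate form; each ion's ligands are alphabetised independently.
The complex cation is given as 3+; its ligand charges sum to -2, so Re = +5.
With 3 anions per cation, each anion must be 3/3 = 1−.
Anion: ligand charges sum to -4; for the ion to be 1−, Mn = +3.

diisothiocyanatobis(1,10-phenanthroline)rhenium(V) dioxalatobis(pyridine)manganate(III)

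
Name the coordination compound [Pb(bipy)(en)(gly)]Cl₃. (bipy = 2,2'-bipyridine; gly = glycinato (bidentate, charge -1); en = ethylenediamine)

(2,2'-bipyridine)(ethylenediamine)(glycinato)lead(IV) chloride

The 3 chloride counter-ions carry a total charge of -3, so each complex ion is 3+.
Ligand charges: 1×2,2'-bipyridine (neutral), 1×glycinato (-1 each), 1×ethylenediamine (neutral); total -1. So Pb + (-1) = 3+, giving Pb = +4.
Ligands are named alphabetically: bipyridine before ethylenediamine before glycinato.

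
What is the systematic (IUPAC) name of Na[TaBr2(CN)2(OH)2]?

The 1 sodium counter-ion carries a total charge of +1, so each complex ion is 1−.
Ligand charges: 2×cyano (-1 each), 2×hydroxo (-1 each), 2×bromo (-1 each); total -6. So Ta + (-6) = 1−, giving Ta = +5.
The complex ion is anionic, so tantalum takes the -ate form tantalate(V).

sodium dibromodicyanodihydroxotantalate(V)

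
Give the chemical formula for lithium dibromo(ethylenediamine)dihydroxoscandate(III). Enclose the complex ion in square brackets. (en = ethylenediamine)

Li[ScBr2(en)(OH)2]

Ligands: 1 ethylenediamine (en, neutral), 2 bromo (Br, -1), 2 hydroxo (OH, -1). Ligand charge sum = -4.
Charge balance with lithium (+1) requires 1 complex ion per 1 lithium.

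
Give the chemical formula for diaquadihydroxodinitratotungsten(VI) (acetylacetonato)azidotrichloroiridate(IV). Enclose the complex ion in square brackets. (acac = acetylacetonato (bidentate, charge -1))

[W(H2O)2(NO3)2(OH)2][Ir(acac)Cl3(N3)]2

Cation [W…]: ligand charges -4, W(VI) ⇒ ion charge 2+.
Anion [Ir…]: ligand charges -5, Ir(IV) ⇒ ion charge 1−.
One 2+ cation requires 2 of the 1− anion.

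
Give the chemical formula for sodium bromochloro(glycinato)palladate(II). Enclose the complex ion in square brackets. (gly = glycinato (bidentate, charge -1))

Ligands: 1 glycinato (gly, -1), 1 bromo (Br, -1), 1 chloro (Cl, -1). Ligand charge sum = -3.
With Pd in oxidation state +2, the complex ion is [Pd...]^1−.
Charge balance with sodium (+1) requires 1 complex ion per 1 sodium.

Na[PdBrCl(gly)]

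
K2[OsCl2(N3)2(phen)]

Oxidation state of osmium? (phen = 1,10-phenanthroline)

+2

2 potassium outside the brackets (+1 each) → the complex ion is 2−.
Ligand charges: 2×N3 = -2; 1×phen neutral; 2×Cl = -2; sum -4.
Os + (-4) = 2− ⇒ Os is +2.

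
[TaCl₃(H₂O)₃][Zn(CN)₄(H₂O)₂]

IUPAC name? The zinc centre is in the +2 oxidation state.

Both ions are complex: the cation is named first with the plain metal name, the anion second with the -ate form; each ion's ligands are alphabetised independently.
Zn is given as +2; the anion's ligand charges sum to -4, so the complex anion is 2−.
A 1:1 salt means the cation carries the equal and opposite charge, 2+.
Cation: ligand charges sum to -3; for the ion to be 2+, Ta = +5.

triaquatrichlorotantalum(V) diaquatetracyanozincate(II)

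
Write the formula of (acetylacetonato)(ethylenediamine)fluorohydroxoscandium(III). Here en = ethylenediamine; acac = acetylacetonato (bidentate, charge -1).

[Sc(acac)(en)F(OH)]

Ligands: 1 fluoro (F, -1), 1 hydroxo (OH, -1), 1 ethylenediamine (en, neutral), 1 acetylacetonato (acac, -1). Ligand charge sum = -3.
With Sc in oxidation state +3, the complex ion is [Sc...].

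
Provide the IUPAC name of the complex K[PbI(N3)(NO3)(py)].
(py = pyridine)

The 1 potassium counter-ion carries a total charge of +1, so each complex ion is 1−.
Ligand charges: 1×iodo (-1 each), 1×pyridine (neutral), 1×nitrato (-1 each), 1×azido (-1 each); total -3. So Pb + (-3) = 1−, giving Pb = +2.
The complex ion is anionic, so lead takes the -ate form plumbate(II).

potassium azidoiodonitrato(pyridine)plumbate(II)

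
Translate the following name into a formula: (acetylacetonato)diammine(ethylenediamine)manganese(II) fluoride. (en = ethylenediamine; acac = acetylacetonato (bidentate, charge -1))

Ligands: 1 ethylenediamine (en, neutral), 2 ammine (NH3, neutral), 1 acetylacetonato (acac, -1). Ligand charge sum = -1.
Charge balance with fluoride (-1) requires 1 complex ion per 1 fluoride.

[Mn(acac)(en)(NH3)2]F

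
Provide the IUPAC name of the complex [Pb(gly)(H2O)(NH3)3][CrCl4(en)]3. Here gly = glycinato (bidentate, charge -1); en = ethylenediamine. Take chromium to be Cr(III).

Both ions are complex: the cation is named first with the plain metal name, the anion second with the -ate form; each ion's ligands are alphabetised independently.
Cr is given as +3; the anion's ligand charges sum to -4, so the complex anion is 1−.
With 3 anions per cation, the cation must be 3×1 = 3+.
Cation: ligand charges sum to -1; for the ion to be 3+, Pb = +4.

triammineaqua(glycinato)lead(IV) tetrachloro(ethylenediamine)chromate(III)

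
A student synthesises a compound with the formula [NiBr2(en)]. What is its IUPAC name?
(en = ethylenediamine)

There is no counter-ion, so the complex is neutral overall.
Ligand charges: 2×bromo (-1 each), 1×ethylenediamine (neutral); total -2. So Ni + (-2) = 0, giving Ni = +2.
Ligands are named alphabetically: bromo before ethylenediamine.

dibromo(ethylenediamine)nickel(II)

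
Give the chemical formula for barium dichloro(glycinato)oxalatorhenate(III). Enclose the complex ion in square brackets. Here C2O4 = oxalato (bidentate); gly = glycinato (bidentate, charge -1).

Ba[Re(C2O4)Cl2(gly)]

Ligands: 2 chloro (Cl, -1), 1 oxalato (C2O4, -2), 1 glycinato (gly, -1). Ligand charge sum = -5.
With Re in oxidation state +3, the complex ion is [Re...]^2−.
Charge balance with barium (+2) requires 1 complex ion per 1 barium.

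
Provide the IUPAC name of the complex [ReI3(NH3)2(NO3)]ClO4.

The 1 perchlorate counter-ion carries a total charge of -1, so each complex ion is 1+.
Ligand charges: 1×nitrato (-1 each), 2×ammine (neutral), 3×iodo (-1 each); total -4. So Re + (-4) = 1+, giving Re = +5.
Ligands are named alphabetically: ammine before iodo before nitrato.

diamminetriiodonitratorhenium(V) perchlorate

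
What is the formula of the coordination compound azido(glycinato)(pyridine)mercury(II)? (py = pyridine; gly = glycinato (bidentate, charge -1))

Ligands: 1 azido (N3, -1), 1 pyridine (py, neutral), 1 glycinato (gly, -1). Ligand charge sum = -2.
With Hg in oxidation state +2, the complex ion is [Hg...].

[Hg(gly)(N3)(py)]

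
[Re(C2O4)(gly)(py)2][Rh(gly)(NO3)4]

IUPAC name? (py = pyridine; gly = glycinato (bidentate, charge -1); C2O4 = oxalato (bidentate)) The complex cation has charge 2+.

Both ions are complex: the cation is named first with the plain metal name, the anion second with the -ate form; each ion's ligands are alphabetised independently.
The complex cation is given as 2+; its ligand charges sum to -3, so Re = +5.
A 1:1 salt means the anion carries the equal and opposite charge, 2−.
Anion: ligand charges sum to -5; for the ion to be 2−, Rh = +3.

(glycinato)oxalatobis(pyridine)rhenium(V) (glycinato)tetranitratorhodate(III)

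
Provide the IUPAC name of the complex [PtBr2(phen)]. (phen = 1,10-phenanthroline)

dibromo(1,10-phenanthroline)platinum(II)

There is no counter-ion, so the complex is neutral overall.
Ligand charges: 2×bromo (-1 each), 1×1,10-phenanthroline (neutral); total -2. So Pt + (-2) = 0, giving Pt = +2.
Ligands are named alphabetically: bromo before phenanthroline.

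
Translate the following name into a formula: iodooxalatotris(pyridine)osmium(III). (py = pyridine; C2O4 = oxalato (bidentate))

[Os(C2O4)I(py)3]

Ligands: 1 iodo (I, -1), 3 pyridine (py, neutral), 1 oxalato (C2O4, -2). Ligand charge sum = -3.
With Os in oxidation state +3, the complex ion is [Os...].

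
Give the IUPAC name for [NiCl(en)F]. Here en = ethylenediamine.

chloro(ethylenediamine)fluoronickel(II)

There is no counter-ion, so the complex is neutral overall.
Ligand charges: 1×chloro (-1 each), 1×fluoro (-1 each), 1×ethylenediamine (neutral); total -2. So Ni + (-2) = 0, giving Ni = +2.
Ligands are named alphabetically: chloro before ethylenediamine before fluoro.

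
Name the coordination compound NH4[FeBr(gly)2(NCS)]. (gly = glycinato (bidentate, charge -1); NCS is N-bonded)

The 1 ammonium counter-ion carries a total charge of +1, so each complex ion is 1−.
Ligand charges: 1×bromo (-1 each), 2×glycinato (-1 each), 1×isothiocyanato (-1 each); total -4. So Fe + (-4) = 1−, giving Fe = +3.
The complex ion is anionic, so iron takes the -ate form ferrate(III).

ammonium bromobis(glycinato)isothiocyanatoferrate(III)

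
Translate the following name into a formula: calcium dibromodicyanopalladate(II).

Ca[PdBr2(CN)2]

Ligands: 2 cyano (CN, -1), 2 bromo (Br, -1). Ligand charge sum = -4.
With Pd in oxidation state +2, the complex ion is [Pd...]^2−.
Charge balance with calcium (+2) requires 1 complex ion per 1 calcium.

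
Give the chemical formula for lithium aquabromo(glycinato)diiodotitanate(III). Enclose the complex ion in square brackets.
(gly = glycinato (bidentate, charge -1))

Ligands: 2 iodo (I, -1), 1 aqua (H2O, neutral), 1 bromo (Br, -1), 1 glycinato (gly, -1). Ligand charge sum = -4.
With Ti in oxidation state +3, the complex ion is [Ti...]^1−.
Charge balance with lithium (+1) requires 1 complex ion per 1 lithium.

Li[TiBr(gly)(H2O)I2]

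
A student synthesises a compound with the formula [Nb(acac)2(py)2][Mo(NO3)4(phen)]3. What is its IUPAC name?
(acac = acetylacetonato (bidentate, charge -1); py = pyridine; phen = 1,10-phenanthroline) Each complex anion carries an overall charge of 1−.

bis(acetylacetonato)bis(pyridine)niobium(V) tetranitrato(1,10-phenanthroline)molybdate(III)

The complex anion is given as 1−; its ligand charges sum to -4, so Mo = +3.
With 3 anions per cation, the cation must be 3×1 = 3+.
Cation: ligand charges sum to -2; for the ion to be 3+, Nb = +5.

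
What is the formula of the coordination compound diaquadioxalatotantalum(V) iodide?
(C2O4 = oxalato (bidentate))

[Ta(C2O4)2(H2O)2]I

Ligands: 2 oxalato (C2O4, -2), 2 aqua (H2O, neutral). Ligand charge sum = -4.
Charge balance with iodide (-1) requires 1 complex ion per 1 iodide.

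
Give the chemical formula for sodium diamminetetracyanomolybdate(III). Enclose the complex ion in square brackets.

Ligands: 2 ammine (NH3, neutral), 4 cyano (CN, -1). Ligand charge sum = -4.
With Mo in oxidation state +3, the complex ion is [Mo...]^1−.
Charge balance with sodium (+1) requires 1 complex ion per 1 sodium.

Na[Mo(CN)4(NH3)2]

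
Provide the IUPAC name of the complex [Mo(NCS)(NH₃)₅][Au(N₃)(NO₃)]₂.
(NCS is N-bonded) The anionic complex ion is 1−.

pentaammineisothiocyanatomolybdenum(III) azidonitratoaurate(I)

Both ions are complex: the cation is named first with the plain metal name, the anion second with the -ate form; each ion's ligands are alphabetised independently.
The complex anion is given as 1−; its ligand charges sum to -2, so Au = +1.
With 2 anions per cation, the cation must be 2×1 = 2+.
Cation: ligand charges sum to -1; for the ion to be 2+, Mo = +3.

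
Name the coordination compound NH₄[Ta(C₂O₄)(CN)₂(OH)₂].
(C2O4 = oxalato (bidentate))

ammonium dicyanodihydroxooxalatotantalate(V)

The 1 ammonium counter-ion carries a total charge of +1, so each complex ion is 1−.
Ligand charges: 2×cyano (-1 each), 2×hydroxo (-1 each), 1×oxalato (-2 each); total -6. So Ta + (-6) = 1−, giving Ta = +5.
The complex ion is anionic, so tantalum takes the -ate form tantalate(V).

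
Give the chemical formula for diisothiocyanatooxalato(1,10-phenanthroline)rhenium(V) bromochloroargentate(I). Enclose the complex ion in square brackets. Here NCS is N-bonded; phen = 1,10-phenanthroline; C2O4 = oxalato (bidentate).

Cation [Re…]: ligand charges -4, Re(V) ⇒ ion charge 1+.
Anion [Ag…]: ligand charges -2, Ag(I) ⇒ ion charge 1−.

[Re(C2O4)(NCS)2(phen)][AgBrCl]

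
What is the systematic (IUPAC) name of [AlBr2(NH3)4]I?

The 1 iodide counter-ion carries a total charge of -1, so each complex ion is 1+.
Ligand charges: 2×bromo (-1 each), 4×ammine (neutral); total -2. So Al + (-2) = 1+, giving Al = +3.
Ligands are named alphabetically: ammine before bromo.

tetraamminedibromoaluminium(III) iodide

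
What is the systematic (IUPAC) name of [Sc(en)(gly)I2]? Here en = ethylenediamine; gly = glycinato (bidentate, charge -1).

(ethylenediamine)(glycinato)diiodoscandium(III)

There is no counter-ion, so the complex is neutral overall.
Ligand charges: 1×ethylenediamine (neutral), 1×glycinato (-1 each), 2×iodo (-1 each); total -3. So Sc + (-3) = 0, giving Sc = +3.
Ligands are named alphabetically: ethylenediamine before glycinato before iodo.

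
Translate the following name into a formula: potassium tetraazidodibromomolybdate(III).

Ligands: 2 bromo (Br, -1), 4 azido (N3, -1). Ligand charge sum = -6.
With Mo in oxidation state +3, the complex ion is [Mo...]^3−.
Charge balance with potassium (+1) requires 1 complex ion per 3 potassium.

K3[MoBr2(N3)4]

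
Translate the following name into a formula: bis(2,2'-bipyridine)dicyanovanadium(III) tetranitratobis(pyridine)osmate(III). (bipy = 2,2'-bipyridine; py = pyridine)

[V(bipy)2(CN)2][Os(NO3)4(py)2]

Cation [V…]: ligand charges -2, V(III) ⇒ ion charge 1+.
Anion [Os…]: ligand charges -4, Os(III) ⇒ ion charge 1−.
One 1+ cation balances one 1− anion.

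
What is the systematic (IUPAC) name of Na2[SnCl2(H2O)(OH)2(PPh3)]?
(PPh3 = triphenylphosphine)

The 2 sodium counter-ions carry a total charge of +2, so each complex ion is 2−.
Ligand charges: 1×aqua (neutral), 1×triphenylphosphine (neutral), 2×chloro (-1 each), 2×hydroxo (-1 each); total -4. So Sn + (-4) = 2−, giving Sn = +2.
Ligands are named alphabetically: aqua before chloro before hydroxo before triphenylphosphine.
The complex ion is anionic, so tin takes the -ate form stannate(II).

sodium aquadichlorodihydroxo(triphenylphosphine)stannate(II)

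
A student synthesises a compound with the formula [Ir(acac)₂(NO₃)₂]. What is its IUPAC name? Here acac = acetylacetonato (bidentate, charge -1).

There is no counter-ion, so the complex is neutral overall.
Ligand charges: 2×acetylacetonato (-1 each), 2×nitrato (-1 each); total -4. So Ir + (-4) = 0, giving Ir = +4.
Ligands are named alphabetically: acetylacetonato before nitrato.

bis(acetylacetonato)dinitratoiridium(IV)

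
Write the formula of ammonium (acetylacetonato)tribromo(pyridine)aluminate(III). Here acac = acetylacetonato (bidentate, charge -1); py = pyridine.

Ligands: 1 acetylacetonato (acac, -1), 1 pyridine (py, neutral), 3 bromo (Br, -1). Ligand charge sum = -4.
With Al in oxidation state +3, the complex ion is [Al...]^1−.
Charge balance with ammonium (+1) requires 1 complex ion per 1 ammonium.

NH4[Al(acac)Br3(py)]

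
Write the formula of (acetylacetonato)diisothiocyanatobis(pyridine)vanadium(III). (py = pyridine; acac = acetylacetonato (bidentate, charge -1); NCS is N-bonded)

Ligands: 2 pyridine (py, neutral), 1 acetylacetonato (acac, -1), 2 isothiocyanato (NCS, -1). Ligand charge sum = -3.
With V in oxidation state +3, the complex ion is [V...].

[V(acac)(NCS)2(py)2]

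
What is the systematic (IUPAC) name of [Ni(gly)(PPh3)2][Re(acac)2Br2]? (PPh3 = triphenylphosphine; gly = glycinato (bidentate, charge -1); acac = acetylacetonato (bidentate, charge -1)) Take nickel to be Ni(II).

(glycinato)bis(triphenylphosphine)nickel(II) bis(acetylacetonato)dibromorhenate(III)

Ni is given as +2; the cation's ligand charges sum to -1, so the complex cation is 1+.
A 1:1 salt means the anion carries the equal and opposite charge, 1−.
Anion: ligand charges sum to -4; for the ion to be 1−, Re = +3.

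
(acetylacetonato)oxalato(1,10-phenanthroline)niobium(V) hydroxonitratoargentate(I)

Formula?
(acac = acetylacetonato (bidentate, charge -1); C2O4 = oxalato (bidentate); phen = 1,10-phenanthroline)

Cation [Nb…]: ligand charges -3, Nb(V) ⇒ ion charge 2+.
Anion [Ag…]: ligand charges -2, Ag(I) ⇒ ion charge 1−.
One 2+ cation requires 2 of the 1− anion.

[Nb(acac)(C2O4)(phen)][Ag(NO3)(OH)]2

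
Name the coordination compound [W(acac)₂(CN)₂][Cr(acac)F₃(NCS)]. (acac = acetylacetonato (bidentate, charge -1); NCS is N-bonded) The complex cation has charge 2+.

bis(acetylacetonato)dicyanotungsten(VI) (acetylacetonato)trifluoroisothiocyanatochromate(III)

Both ions are complex: the cation is named first with the plain metal name, the anion second with the -ate form; each ion's ligands are alphabetised independently.
The complex cation is given as 2+; its ligand charges sum to -4, so W = +6.
A 1:1 salt means the anion carries the equal and opposite charge, 2−.
Anion: ligand charges sum to -5; for the ion to be 2−, Cr = +3.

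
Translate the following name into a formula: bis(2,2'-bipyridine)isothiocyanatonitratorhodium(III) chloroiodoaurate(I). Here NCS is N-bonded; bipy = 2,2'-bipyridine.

[Rh(bipy)2(NCS)(NO3)][AuClI]

Cation [Rh…]: ligand charges -2, Rh(III) ⇒ ion charge 1+.
Anion [Au…]: ligand charges -2, Au(I) ⇒ ion charge 1−.
One 1+ cation balances one 1− anion.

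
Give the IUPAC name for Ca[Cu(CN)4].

calcium tetracyanocuprate(II)

The 1 calcium counter-ion carries a total charge of +2, so each complex ion is 2−.
Ligand charges: 4×cyano (-1 each); total -4. So Cu + (-4) = 2−, giving Cu = +2.
The complex ion is anionic, so copper takes the -ate form cuprate(II).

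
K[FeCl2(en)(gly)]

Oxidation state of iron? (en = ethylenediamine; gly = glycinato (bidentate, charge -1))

1 potassium outside the brackets (+1 each) → the complex ion is 1−.
Ligand charges: 1×en neutral; 1×gly = -1; 2×Cl = -2; sum -3.
Fe + (-3) = 1− ⇒ Fe is +2.

+2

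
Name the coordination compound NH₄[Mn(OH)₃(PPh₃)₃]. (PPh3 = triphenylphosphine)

ammonium trihydroxotris(triphenylphosphine)manganate(II)

The 1 ammonium counter-ion carries a total charge of +1, so each complex ion is 1−.
Ligand charges: 3×triphenylphosphine (neutral), 3×hydroxo (-1 each); total -3. So Mn + (-3) = 1−, giving Mn = +2.
The complex ion is anionic, so manganese takes the -ate form manganate(II).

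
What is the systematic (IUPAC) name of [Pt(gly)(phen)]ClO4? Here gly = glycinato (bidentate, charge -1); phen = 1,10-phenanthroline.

The 1 perchlorate counter-ion carries a total charge of -1, so each complex ion is 1+.
Ligand charges: 1×glycinato (-1 each), 1×1,10-phenanthroline (neutral); total -1. So Pt + (-1) = 1+, giving Pt = +2.
Ligands are named alphabetically: glycinato before phenanthroline.

(glycinato)(1,10-phenanthroline)platinum(II) perchlorate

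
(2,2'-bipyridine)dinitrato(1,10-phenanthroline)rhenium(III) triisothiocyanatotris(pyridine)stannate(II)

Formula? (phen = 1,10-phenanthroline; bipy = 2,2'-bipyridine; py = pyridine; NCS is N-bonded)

Cation [Re…]: ligand charges -2, Re(III) ⇒ ion charge 1+.
Anion [Sn…]: ligand charges -3, Sn(II) ⇒ ion charge 1−.
One 1+ cation balances one 1− anion.

[Re(bipy)(NO3)2(phen)][Sn(NCS)3(py)3]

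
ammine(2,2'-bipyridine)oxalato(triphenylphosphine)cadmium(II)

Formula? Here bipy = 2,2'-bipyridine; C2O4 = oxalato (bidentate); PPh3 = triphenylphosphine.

[Cd(bipy)(C2O4)(NH3)(PPh3)]

Ligands: 1 2,2'-bipyridine (bipy, neutral), 1 oxalato (C2O4, -2), 1 ammine (NH3, neutral), 1 triphenylphosphine (PPh3, neutral). Ligand charge sum = -2.
With Cd in oxidation state +2, the complex ion is [Cd...].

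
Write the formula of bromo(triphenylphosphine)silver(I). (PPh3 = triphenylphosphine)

Ligands: 1 bromo (Br, -1), 1 triphenylphosphine (PPh3, neutral). Ligand charge sum = -1.
With Ag in oxidation state +1, the complex ion is [Ag...].

[AgBr(PPh3)]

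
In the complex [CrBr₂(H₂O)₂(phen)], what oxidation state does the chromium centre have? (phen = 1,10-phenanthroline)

No counter-ion: the bracketed complex is neutral.
Ligand charges: 2×Br = -2; 2×H2O neutral; 1×phen neutral; sum -2.
Cr + (-2) = 0 ⇒ Cr is +2.

+2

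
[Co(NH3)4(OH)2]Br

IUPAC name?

tetraamminedihydroxocobalt(III) bromide

The 1 bromide counter-ion carries a total charge of -1, so each complex ion is 1+.
Ligand charges: 2×hydroxo (-1 each), 4×ammine (neutral); total -2. So Co + (-2) = 1+, giving Co = +3.
Ligands are named alphabetically: ammine before hydroxo.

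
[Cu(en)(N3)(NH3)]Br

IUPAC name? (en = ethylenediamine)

ammineazido(ethylenediamine)copper(II) bromide

The 1 bromide counter-ion carries a total charge of -1, so each complex ion is 1+.
Ligand charges: 1×ammine (neutral), 1×azido (-1 each), 1×ethylenediamine (neutral); total -1. So Cu + (-1) = 1+, giving Cu = +2.
Ligands are named alphabetically: ammine before azido before ethylenediamine.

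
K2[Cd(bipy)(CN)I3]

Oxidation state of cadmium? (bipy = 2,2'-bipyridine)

2 potassium outside the brackets (+1 each) → the complex ion is 2−.
Ligand charges: 1×bipy neutral; 3×I = -3; 1×CN = -1; sum -4.
Cd + (-4) = 2− ⇒ Cd is +2.

+2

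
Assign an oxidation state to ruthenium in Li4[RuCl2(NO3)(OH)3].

+2

4 lithium outside the brackets (+1 each) → the complex ion is 4−.
Ligand charges: 2×Cl = -2; 1×NO3 = -1; 3×OH = -3; sum -6.
Ru + (-6) = 4− ⇒ Ru is +2.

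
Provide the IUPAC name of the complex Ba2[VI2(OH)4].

barium tetrahydroxodiiodovanadate(II)

The 2 barium counter-ions carry a total charge of +4, so each complex ion is 4−.
Ligand charges: 2×iodo (-1 each), 4×hydroxo (-1 each); total -6. So V + (-6) = 4−, giving V = +2.
Ligands are named alphabetically: hydroxo before iodo.
The complex ion is anionic, so vanadium takes the -ate form vanadate(II).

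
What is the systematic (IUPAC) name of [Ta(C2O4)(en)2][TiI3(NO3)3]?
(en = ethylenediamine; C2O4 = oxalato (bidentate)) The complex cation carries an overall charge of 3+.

Both ions are complex: the cation is named first with the plain metal name, the anion second with the -ate form; each ion's ligands are alphabetised independently.
The complex cation is given as 3+; its ligand charges sum to -2, so Ta = +5.
A 1:1 salt means the anion carries the equal and opposite charge, 3−.
Anion: ligand charges sum to -6; for the ion to be 3−, Ti = +3.

bis(ethylenediamine)oxalatotantalum(V) triiodotrinitratotitanate(III)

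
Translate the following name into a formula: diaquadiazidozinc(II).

[Zn(H2O)2(N3)2]

Ligands: 2 aqua (H2O, neutral), 2 azido (N3, -1). Ligand charge sum = -2.
With Zn in oxidation state +2, the complex ion is [Zn...].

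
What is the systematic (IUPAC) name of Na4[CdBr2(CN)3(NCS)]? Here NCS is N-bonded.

sodium dibromotricyanoisothiocyanatocadmate(II)

The 4 sodium counter-ions carry a total charge of +4, so each complex ion is 4−.
Ligand charges: 3×cyano (-1 each), 2×bromo (-1 each), 1×isothiocyanato (-1 each); total -6. So Cd + (-6) = 4−, giving Cd = +2.
Ligands are named alphabetically: bromo before cyano before isothiocyanato.
The complex ion is anionic, so cadmium takes the -ate form cadmate(II).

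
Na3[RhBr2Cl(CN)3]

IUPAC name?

sodium dibromochlorotricyanorhodate(III)

The 3 sodium counter-ions carry a total charge of +3, so each complex ion is 3−.
Ligand charges: 2×bromo (-1 each), 3×cyano (-1 each), 1×chloro (-1 each); total -6. So Rh + (-6) = 3−, giving Rh = +3.
The complex ion is anionic, so rhodium takes the -ate form rhodate(III).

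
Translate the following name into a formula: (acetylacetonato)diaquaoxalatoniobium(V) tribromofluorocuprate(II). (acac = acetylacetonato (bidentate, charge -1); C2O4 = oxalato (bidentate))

[Nb(acac)(C2O4)(H2O)2][CuBr3F]

Cation [Nb…]: ligand charges -3, Nb(V) ⇒ ion charge 2+.
Anion [Cu…]: ligand charges -4, Cu(II) ⇒ ion charge 2−.
One 2+ cation balances one 2− anion.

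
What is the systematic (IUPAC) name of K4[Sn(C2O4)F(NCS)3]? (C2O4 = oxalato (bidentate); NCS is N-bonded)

potassium fluorotriisothiocyanatooxalatostannate(II)

The 4 potassium counter-ions carry a total charge of +4, so each complex ion is 4−.
Ligand charges: 1×oxalato (-2 each), 3×isothiocyanato (-1 each), 1×fluoro (-1 each); total -6. So Sn + (-6) = 4−, giving Sn = +2.
Ligands are named alphabetically: fluoro before isothiocyanato before oxalato.
The complex ion is anionic, so tin takes the -ate form stannate(II).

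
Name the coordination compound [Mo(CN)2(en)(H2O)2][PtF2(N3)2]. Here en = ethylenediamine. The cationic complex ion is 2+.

The complex cation is given as 2+; its ligand charges sum to -2, so Mo = +4.
A 1:1 salt means the anion carries the equal and opposite charge, 2−.
Anion: ligand charges sum to -4; for the ion to be 2−, Pt = +2.

diaquadicyano(ethylenediamine)molybdenum(IV) diazidodifluoroplatinate(II)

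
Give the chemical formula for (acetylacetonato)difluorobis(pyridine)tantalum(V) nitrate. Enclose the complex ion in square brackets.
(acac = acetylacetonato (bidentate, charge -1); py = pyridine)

[Ta(acac)F2(py)2](NO3)2

Ligands: 2 fluoro (F, -1), 1 acetylacetonato (acac, -1), 2 pyridine (py, neutral). Ligand charge sum = -3.
Charge balance with nitrate (-1) requires 1 complex ion per 2 nitrate.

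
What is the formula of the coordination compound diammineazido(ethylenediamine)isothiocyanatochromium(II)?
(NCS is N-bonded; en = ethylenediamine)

Ligands: 1 azido (N3, -1), 1 isothiocyanato (NCS, -1), 2 ammine (NH3, neutral), 1 ethylenediamine (en, neutral). Ligand charge sum = -2.
With Cr in oxidation state +2, the complex ion is [Cr...].

[Cr(en)(N3)(NCS)(NH3)2]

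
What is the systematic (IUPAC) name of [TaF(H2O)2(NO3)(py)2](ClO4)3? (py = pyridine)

diaquafluoronitratobis(pyridine)tantalum(V) perchlorate

The 3 perchlorate counter-ions carry a total charge of -3, so each complex ion is 3+.
Ligand charges: 1×fluoro (-1 each), 1×nitrato (-1 each), 2×pyridine (neutral), 2×aqua (neutral); total -2. So Ta + (-2) = 3+, giving Ta = +5.
Ligands are named alphabetically: aqua before fluoro before nitrato before pyridine.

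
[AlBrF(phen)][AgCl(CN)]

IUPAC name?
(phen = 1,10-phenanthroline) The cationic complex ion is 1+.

bromofluoro(1,10-phenanthroline)aluminium(III) chlorocyanoargentate(I)

The complex cation is given as 1+; its ligand charges sum to -2, so Al = +3.
A 1:1 salt means the anion carries the equal and opposite charge, 1−.
Anion: ligand charges sum to -2; for the ion to be 1−, Ag = +1.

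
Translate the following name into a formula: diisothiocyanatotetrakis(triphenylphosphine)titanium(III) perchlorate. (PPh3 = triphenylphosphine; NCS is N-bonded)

[Ti(NCS)2(PPh3)4]ClO4

Ligands: 4 triphenylphosphine (PPh3, neutral), 2 isothiocyanato (NCS, -1). Ligand charge sum = -2.
With Ti in oxidation state +3, the complex ion is [Ti...]^1+.
Charge balance with perchlorate (-1) requires 1 complex ion per 1 perchlorate.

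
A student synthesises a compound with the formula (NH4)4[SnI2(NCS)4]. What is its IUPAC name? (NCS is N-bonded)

The 4 ammonium counter-ions carry a total charge of +4, so each complex ion is 4−.
Ligand charges: 2×iodo (-1 each), 4×isothiocyanato (-1 each); total -6. So Sn + (-6) = 4−, giving Sn = +2.
Ligands are named alphabetically: iodo before isothiocyanato.
The complex ion is anionic, so tin takes the -ate form stannate(II).

ammonium diiodotetraisothiocyanatostannate(II)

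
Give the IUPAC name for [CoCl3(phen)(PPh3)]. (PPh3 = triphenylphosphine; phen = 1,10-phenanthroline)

trichloro(1,10-phenanthroline)(triphenylphosphine)cobalt(III)

There is no counter-ion, so the complex is neutral overall.
Ligand charges: 3×chloro (-1 each), 1×triphenylphosphine (neutral), 1×1,10-phenanthroline (neutral); total -3. So Co + (-3) = 0, giving Co = +3.
Ligands are named alphabetically: chloro before phenanthroline before triphenylphosphine.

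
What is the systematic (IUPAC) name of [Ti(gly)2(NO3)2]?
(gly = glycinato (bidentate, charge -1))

bis(glycinato)dinitratotitanium(IV)

There is no counter-ion, so the complex is neutral overall.
Ligand charges: 2×nitrato (-1 each), 2×glycinato (-1 each); total -4. So Ti + (-4) = 0, giving Ti = +4.
Ligands are named alphabetically: glycinato before nitrato.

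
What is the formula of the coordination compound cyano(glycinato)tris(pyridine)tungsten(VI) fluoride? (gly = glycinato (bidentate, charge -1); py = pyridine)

[W(CN)(gly)(py)3]F4

Ligands: 1 cyano (CN, -1), 1 glycinato (gly, -1), 3 pyridine (py, neutral). Ligand charge sum = -2.
With W in oxidation state +6, the complex ion is [W...]^4+.
Charge balance with fluoride (-1) requires 1 complex ion per 4 fluoride.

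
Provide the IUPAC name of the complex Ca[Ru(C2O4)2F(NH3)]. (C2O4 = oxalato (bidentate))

The 1 calcium counter-ion carries a total charge of +2, so each complex ion is 2−.
Ligand charges: 1×fluoro (-1 each), 1×ammine (neutral), 2×oxalato (-2 each); total -5. So Ru + (-5) = 2−, giving Ru = +3.
Ligands are named alphabetically: ammine before fluoro before oxalato.
The complex ion is anionic, so ruthenium takes the -ate form ruthenate(III).

calcium amminefluorodioxalatoruthenate(III)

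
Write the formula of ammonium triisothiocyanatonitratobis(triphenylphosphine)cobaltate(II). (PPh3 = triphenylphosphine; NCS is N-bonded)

(NH4)2[Co(NCS)3(NO3)(PPh3)2]

Ligands: 1 nitrato (NO3, -1), 2 triphenylphosphine (PPh3, neutral), 3 isothiocyanato (NCS, -1). Ligand charge sum = -4.
With Co in oxidation state +2, the complex ion is [Co...]^2−.
Charge balance with ammonium (+1) requires 1 complex ion per 2 ammonium.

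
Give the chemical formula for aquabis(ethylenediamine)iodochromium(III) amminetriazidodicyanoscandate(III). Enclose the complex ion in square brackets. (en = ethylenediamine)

[Cr(en)2(H2O)I][Sc(CN)2(N3)3(NH3)]

Cation [Cr…]: ligand charges -1, Cr(III) ⇒ ion charge 2+.
Anion [Sc…]: ligand charges -5, Sc(III) ⇒ ion charge 2−.
One 2+ cation balances one 2− anion.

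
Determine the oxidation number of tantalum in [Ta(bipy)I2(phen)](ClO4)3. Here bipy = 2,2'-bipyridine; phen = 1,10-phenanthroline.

+5

3 perchlorate outside the brackets (-1 each) → the complex ion is 3+.
Ligand charges: 2×I = -2; 1×bipy neutral; 1×phen neutral; sum -2.
Ta + (-2) = 3+ ⇒ Ta is +5.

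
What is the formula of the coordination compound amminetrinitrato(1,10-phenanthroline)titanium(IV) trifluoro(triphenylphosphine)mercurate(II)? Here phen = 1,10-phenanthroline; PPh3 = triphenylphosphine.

Cation [Ti…]: ligand charges -3, Ti(IV) ⇒ ion charge 1+.
Anion [Hg…]: ligand charges -3, Hg(II) ⇒ ion charge 1−.
One 1+ cation balances one 1− anion.

[Ti(NH3)(NO3)3(phen)][HgF3(PPh3)]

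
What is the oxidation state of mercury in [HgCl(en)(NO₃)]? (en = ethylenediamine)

No counter-ion: the bracketed complex is neutral.
Ligand charges: 1×Cl = -1; 1×NO3 = -1; 1×en neutral; sum -2.
Hg + (-2) = 0 ⇒ Hg is +2.

+2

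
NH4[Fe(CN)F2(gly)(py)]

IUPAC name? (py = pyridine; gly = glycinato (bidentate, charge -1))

The 1 ammonium counter-ion carries a total charge of +1, so each complex ion is 1−.
Ligand charges: 2×fluoro (-1 each), 1×cyano (-1 each), 1×pyridine (neutral), 1×glycinato (-1 each); total -4. So Fe + (-4) = 1−, giving Fe = +3.
The complex ion is anionic, so iron takes the -ate form ferrate(III).

ammonium cyanodifluoro(glycinato)(pyridine)ferrate(III)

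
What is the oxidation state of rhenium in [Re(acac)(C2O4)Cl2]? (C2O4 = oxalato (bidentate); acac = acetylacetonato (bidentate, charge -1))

+5

No counter-ion: the bracketed complex is neutral.
Ligand charges: 1×C2O4 = -2; 2×Cl = -2; 1×acac = -1; sum -5.
Re + (-5) = 0 ⇒ Re is +5.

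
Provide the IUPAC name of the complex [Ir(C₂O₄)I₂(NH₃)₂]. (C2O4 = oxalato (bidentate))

There is no counter-ion, so the complex is neutral overall.
Ligand charges: 2×ammine (neutral), 2×iodo (-1 each), 1×oxalato (-2 each); total -4. So Ir + (-4) = 0, giving Ir = +4.
Ligands are named alphabetically: ammine before iodo before oxalato.

diamminediiodooxalatoiridium(IV)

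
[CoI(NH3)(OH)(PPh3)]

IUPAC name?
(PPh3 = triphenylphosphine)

amminehydroxoiodo(triphenylphosphine)cobalt(II)

There is no counter-ion, so the complex is neutral overall.
Ligand charges: 1×triphenylphosphine (neutral), 1×iodo (-1 each), 1×ammine (neutral), 1×hydroxo (-1 each); total -2. So Co + (-2) = 0, giving Co = +2.
Ligands are named alphabetically: ammine before hydroxo before iodo before triphenylphosphine.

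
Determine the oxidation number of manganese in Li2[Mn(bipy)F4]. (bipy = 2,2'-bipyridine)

+2

2 lithium outside the brackets (+1 each) → the complex ion is 2−.
Ligand charges: 1×bipy neutral; 4×F = -4; sum -4.
Mn + (-4) = 2− ⇒ Mn is +2.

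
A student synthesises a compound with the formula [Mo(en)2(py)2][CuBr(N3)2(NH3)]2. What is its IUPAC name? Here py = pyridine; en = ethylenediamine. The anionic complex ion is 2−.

bis(ethylenediamine)bis(pyridine)molybdenum(IV) amminediazidobromocuprate(I)

The complex anion is given as 2−; its ligand charges sum to -3, so Cu = +1.
With 2 anions per cation, the cation must be 2×2 = 4+.
Cation: ligand charges sum to 0; for the ion to be 4+, Mo = +4.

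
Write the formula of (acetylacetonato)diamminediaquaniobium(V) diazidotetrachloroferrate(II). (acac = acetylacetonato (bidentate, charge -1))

[Nb(acac)(H2O)2(NH3)2][FeCl4(N3)2]

Cation [Nb…]: ligand charges -1, Nb(V) ⇒ ion charge 4+.
Anion [Fe…]: ligand charges -6, Fe(II) ⇒ ion charge 4−.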